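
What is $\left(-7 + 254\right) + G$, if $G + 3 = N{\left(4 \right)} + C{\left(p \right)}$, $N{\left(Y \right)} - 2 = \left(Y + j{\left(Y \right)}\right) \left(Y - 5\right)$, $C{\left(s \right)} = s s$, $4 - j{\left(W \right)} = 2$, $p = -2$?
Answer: $244$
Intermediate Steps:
$j{\left(W \right)} = 2$ ($j{\left(W \right)} = 4 - 2 = 2$)
$C{\left(s \right)} = s^{2}$
$N{\left(Y \right)} = 2 + \left(-5 + Y\right) \left(2 + Y\right)$ ($N{\left(Y \right)} = 2 + \left(Y + 2\right) \left(Y - 5\right) = 2 + \left(2 + Y\right) \left(-5 + Y\right) = 2 + \left(-5 + Y\right) \left(2 + Y\right)$)
$G = -3$ ($G = -3 + \left(\left(-8 + 4^{2} - 12\right) + \left(-2\right)^{2}\right) = -3 + \left(\left(-8 + 16 - 12\right) + 4\right) = -3 + \left(-4 + 4\right) = -3 + 0 = -3$)
$\left(-7 + 254\right) + G = \left(-7 + 254\right) - 3 = 247 - 3 = 244$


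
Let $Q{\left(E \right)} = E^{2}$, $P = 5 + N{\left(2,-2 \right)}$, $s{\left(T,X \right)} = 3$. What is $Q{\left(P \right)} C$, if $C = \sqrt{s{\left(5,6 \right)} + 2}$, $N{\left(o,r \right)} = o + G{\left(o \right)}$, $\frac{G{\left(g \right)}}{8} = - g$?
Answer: $81 \sqrt{5} \approx 181.12$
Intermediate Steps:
$G{\left(g \right)} = - 8 g$ ($G{\left(g \right)} = 8 \left(- g\right) = - 8 g$)
$N{\left(o,r \right)} = - 7 o$ ($N{\left(o,r \right)} = o - 8 o = - 7 o$)
$C = \sqrt{5}$ ($C = \sqrt{3 + 2} = \sqrt{5} \approx 2.2361$)
$P = -9$ ($P = 5 - 14 = -9$)
$Q{\left(P \right)} C = \left(-9\right)^{2} \sqrt{5} = 81 \sqrt{5}$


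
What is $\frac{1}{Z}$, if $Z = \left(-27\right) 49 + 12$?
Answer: $- \frac{1}{1311} \approx -0.00076278$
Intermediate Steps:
$Z = -1311$ ($Z = -1323 + 12 = -1311$)
$\frac{1}{Z} = \frac{1}{-1311} = - \frac{1}{1311}$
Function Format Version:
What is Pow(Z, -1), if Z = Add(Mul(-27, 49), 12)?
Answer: Rational(-1, 1311) ≈ -0.00076278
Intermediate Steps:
Z = -1311 (Z = Add(-1323, 12) = -1311)
Pow(Z, -1) = Pow(-1311, -1) = Rational(-1, 1311)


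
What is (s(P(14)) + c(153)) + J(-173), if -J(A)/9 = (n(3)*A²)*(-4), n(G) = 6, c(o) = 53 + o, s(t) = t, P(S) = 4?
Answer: 6464874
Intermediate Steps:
J(A) = 216*A² (J(A) = -9*6*A²*(-4) = -(-216)*A² = 216*A²)
(s(P(14)) + c(153)) + J(-173) = (4 + (53 + 153)) + 216*(-173)² = (4 + 206) + 216*29929 = 210 + 6464664 = 6464874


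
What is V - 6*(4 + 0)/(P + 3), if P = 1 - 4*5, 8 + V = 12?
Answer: 11/2 ≈ 5.5000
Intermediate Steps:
V = 4 (V = -8 + 12 = 4)
P = -19 (P = 1 - 20 = -19)
V - 6*(4 + 0)/(P + 3) = 4 - 6*(4 + 0)/(-19 + 3) = 4 - 24/(-16) = 4 - 24*(-1)/16 = 4 - 6*(-1/4) = 4 + 3/2 = 11/2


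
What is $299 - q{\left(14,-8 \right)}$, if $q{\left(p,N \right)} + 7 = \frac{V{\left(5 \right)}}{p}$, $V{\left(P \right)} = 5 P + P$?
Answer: $\frac{2127}{7} \approx 303.86$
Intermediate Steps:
$V{\left(P \right)} = 6 P$
$q{\left(p,N \right)} = -7 + \frac{30}{p}$ ($q{\left(p,N \right)} = -7 + \frac{6 \cdot 5}{p} = -7 + \frac{30}{p}$)
$299 - q{\left(14,-8 \right)} = 299 - \left(-7 + \frac{30}{14}\right) = 299 - \left(-7 + 30 \cdot \frac{1}{14}\right) = 299 - \left(-7 + \frac{15}{7}\right) = 299 - - \frac{34}{7} = 299 + \frac{34}{7} = \frac{2127}{7}$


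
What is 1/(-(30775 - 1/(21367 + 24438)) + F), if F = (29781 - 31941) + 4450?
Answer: -45805/1304755424 ≈ -3.5106e-5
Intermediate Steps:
F = 2290 (F = -2160 + 4450 = 2290)
1/(-(30775 - 1/(21367 + 24438)) + F) = 1/(-(30775 - 1/(21367 + 24438)) + 2290) = 1/(-(30775 - 1/45805) + 2290) = 1/(-1*1409648874/45805 + 2290) = 1/(-1409648874/45805 + 2290) = 1/(-1304755424/45805) = -45805/1304755424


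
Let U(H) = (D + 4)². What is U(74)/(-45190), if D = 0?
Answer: -8/22595 ≈ -0.00035406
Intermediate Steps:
U(H) = 16 (U(H) = (0 + 4)² = 4² = 16)
U(74)/(-45190) = 16/(-45190) = 16*(-1/45190) = -8/22595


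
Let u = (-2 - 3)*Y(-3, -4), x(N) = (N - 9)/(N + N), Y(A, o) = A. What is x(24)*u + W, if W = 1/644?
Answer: 12079/2576 ≈ 4.6891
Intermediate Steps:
W = 1/644 ≈ 0.0015528
x(N) = (-9 + N)/(2*N) (x(N) = (-9 + N)/((2*N)) = (-9 + N)*(1/(2*N)) = (-9 + N)/(2*N))
u = 15 (u = (-2 - 3)*(-3) = -5*(-3) = 15)
x(24)*u + W = ((½)*(-9 + 24)/24)*15 + 1/644 = ((½)*(1/24)*15)*15 + 1/644 = (5/16)*15 + 1/644 = 75/16 + 1/644 = 12079/2576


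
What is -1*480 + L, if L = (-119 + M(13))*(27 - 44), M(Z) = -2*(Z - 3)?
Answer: 1883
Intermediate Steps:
M(Z) = 6 - 2*Z (M(Z) = -2*(-3 + Z) = 6 - 2*Z)
L = 2363 (L = (-119 + (6 - 2*13))*(27 - 44) = (-119 + (6 - 26))*(-17) = (-119 - 20)*(-17) = -139*(-17) = 2363)
-1*480 + L = -1*480 + 2363 = -480 + 2363 = 1883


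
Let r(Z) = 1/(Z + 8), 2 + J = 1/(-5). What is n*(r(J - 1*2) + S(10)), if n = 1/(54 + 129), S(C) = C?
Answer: 65/1159 ≈ 0.056083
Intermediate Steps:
J = -11/5 (J = -2 + 1/(-5) = -2 - ⅕ = -11/5 ≈ -2.2000)
n = 1/183 ≈ 0.0054645
r(Z) = 1/(8 + Z)
n*(r(J - 1*2) + S(10)) = (1/(8 + (-11/5 - 1*2)) + 10)/183 = (1/(8 + (-11/5 - 2)) + 10)/183 = (1/(8 - 21/5) + 10)/183 = (1/(19/5) + 10)/183 = (5/19 + 10)/183 = (1/183)*(195/19) = 65/1159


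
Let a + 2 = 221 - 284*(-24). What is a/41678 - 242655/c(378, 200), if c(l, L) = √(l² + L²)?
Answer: 1005/5954 - 242655*√45721/91442 ≈ -567.25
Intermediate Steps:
a = 7035 (a = -2 + (221 - 284*(-24)) = -2 + (221 + 6816) = -2 + 7037 = 7035)
c(l, L) = √(L² + l²)
a/41678 - 242655/c(378, 200) = 7035/41678 - 242655/√(200² + 378²) = 7035*(1/41678) - 242655/√(40000 + 142884) = 1005/5954 - 242655*√45721/91442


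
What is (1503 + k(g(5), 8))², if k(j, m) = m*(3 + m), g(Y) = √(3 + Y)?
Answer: 2531281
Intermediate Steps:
(1503 + k(g(5), 8))² = (1503 + 8*(3 + 8))² = (1503 + 8*11)² = (1503 + 88)² = 1591² = 2531281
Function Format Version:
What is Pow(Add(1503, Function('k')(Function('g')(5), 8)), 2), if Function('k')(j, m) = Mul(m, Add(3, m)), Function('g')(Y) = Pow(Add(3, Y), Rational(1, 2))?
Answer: 2531281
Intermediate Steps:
Pow(Add(1503, Function('k')(Function('g')(5), 8)), 2) = Pow(Add(1503, Mul(8, Add(3, 8))), 2) = Pow(Add(1503, Mul(8, 11)), 2) = Pow(Add(1503, 88), 2) = Pow(1591, 2) = 2531281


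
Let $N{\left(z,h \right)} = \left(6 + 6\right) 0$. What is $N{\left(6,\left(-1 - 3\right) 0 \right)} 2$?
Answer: $0$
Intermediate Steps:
$N{\left(z,h \right)} = 0$ ($N{\left(z,h \right)} = 12 \cdot 0 = 0$)
$N{\left(6,\left(-1 - 3\right) 0 \right)} 2 = 0 \cdot 2 = 0$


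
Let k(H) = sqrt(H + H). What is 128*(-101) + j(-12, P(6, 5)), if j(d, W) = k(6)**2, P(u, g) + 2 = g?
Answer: -12916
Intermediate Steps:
k(H) = sqrt(2)*sqrt(H) (k(H) = sqrt(2*H) = sqrt(2)*sqrt(H))
P(u, g) = -2 + g
j(d, W) = 12 (j(d, W) = (sqrt(2)*sqrt(6))**2 = (2*sqrt(3))**2 = 12)
128*(-101) + j(-12, P(6, 5)) = 128*(-101) + 12 = -12928 + 12 = -12916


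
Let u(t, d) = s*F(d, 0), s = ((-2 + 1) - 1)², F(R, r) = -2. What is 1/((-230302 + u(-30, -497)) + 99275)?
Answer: -1/131035 ≈ -7.6315e-6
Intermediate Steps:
s = 4 (s = (-1 - 1)² = (-2)² = 4)
u(t, d) = -8 (u(t, d) = 4*(-2) = -8)
1/((-230302 + u(-30, -497)) + 99275) = 1/((-230302 - 8) + 99275) = 1/(-230310 + 99275) = 1/(-131035) = -1/131035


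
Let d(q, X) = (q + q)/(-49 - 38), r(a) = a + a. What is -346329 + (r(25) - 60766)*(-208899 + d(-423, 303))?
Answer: 367794673383/29 ≈ 1.2683e+10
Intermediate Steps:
r(a) = 2*a
d(q, X) = -2*q/87 (d(q, X) = (2*q)/(-87) = (2*q)*(-1/87) = -2*q/87)
-346329 + (r(25) - 60766)*(-208899 + d(-423, 303)) = -346329 + (2*25 - 60766)*(-208899 - 2/87*(-423)) = -346329 + (50 - 60766)*(-208899 + 282/29) = -346329 - 60716*(-6057789/29) = -346329 + 367804716924/29 = 367794673383/29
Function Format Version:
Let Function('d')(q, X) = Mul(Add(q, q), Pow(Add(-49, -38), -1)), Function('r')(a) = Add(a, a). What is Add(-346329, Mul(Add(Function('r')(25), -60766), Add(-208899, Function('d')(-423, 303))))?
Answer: Rational(367794673383, 29) ≈ 1.2683e+10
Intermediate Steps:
Function('r')(a) = Mul(2, a)
Function('d')(q, X) = Mul(Rational(-2, 87), q) (Function('d')(q, X) = Mul(Mul(2, q), Pow(-87, -1)) = Mul(Mul(2, q), Rational(-1, 87)) = Mul(Rational(-2, 87), q))
Add(-346329, Mul(Add(Function('r')(25), -60766), Add(-208899, Function('d')(-423, 303)))) = Add(-346329, Mul(Add(Mul(2, 25), -60766), Add(-208899, Mul(Rational(-2, 87), -423)))) = Add(-346329, Mul(Add(50, -60766), Add(-208899, Rational(282, 29)))) = Add(-346329, Mul(-60716, Rational(-6057789, 29))) = Add(-346329, Rational(367804716924, 29)) = Rational(367794673383, 29)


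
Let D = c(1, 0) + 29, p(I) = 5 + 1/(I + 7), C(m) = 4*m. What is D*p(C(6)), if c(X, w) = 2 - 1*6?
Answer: 3900/31 ≈ 125.81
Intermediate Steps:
c(X, w) = -4 (c(X, w) = 2 - 6 = -4)
p(I) = 5 + 1/(7 + I)
D = 25 (D = -4 + 29 = 25)
D*p(C(6)) = 25*((36 + 5*(4*6))/(7 + 4*6)) = 25*((36 + 5*24)/(7 + 24)) = 25*((36 + 120)/31) = 25*((1/31)*156) = 25*(156/31) = 3900/31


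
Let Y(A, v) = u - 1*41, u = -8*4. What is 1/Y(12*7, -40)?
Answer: -1/73 ≈ -0.013699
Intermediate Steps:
u = -32
Y(A, v) = -73 (Y(A, v) = -32 - 1*41 = -32 - 41 = -73)
1/Y(12*7, -40) = 1/(-73) = -1/73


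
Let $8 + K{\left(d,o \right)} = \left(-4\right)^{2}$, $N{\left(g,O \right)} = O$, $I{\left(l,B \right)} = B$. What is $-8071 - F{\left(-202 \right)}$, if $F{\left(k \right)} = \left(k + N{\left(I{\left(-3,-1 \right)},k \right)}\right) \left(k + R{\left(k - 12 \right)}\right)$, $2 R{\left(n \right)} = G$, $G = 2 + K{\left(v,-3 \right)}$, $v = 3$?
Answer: $-87659$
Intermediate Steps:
$K{\left(d,o \right)} = 8$ ($K{\left(d,o \right)} = -8 + \left(-4\right)^{2} = -8 + 16 = 8$)
$G = 10$ ($G = 2 + 8 = 10$)
$R{\left(n \right)} = 5$ ($R{\left(n \right)} = \frac{1}{2} \cdot 10 = 5$)
$F{\left(k \right)} = 2 k \left(5 + k\right)$ ($F{\left(k \right)} = \left(k + k\right) \left(k + 5\right) = 2 k \left(5 + k\right)$)
$-8071 - F{\left(-202 \right)} = -8071 - 2 \left(-202\right) \left(5 - 202\right) = -8071 - 2 \left(-202\right) \left(-197\right) = -8071 - 79588 = -87659$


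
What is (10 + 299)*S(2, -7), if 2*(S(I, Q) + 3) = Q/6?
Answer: -4429/4 ≈ -1107.3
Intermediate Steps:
S(I, Q) = -3 + Q/12 (S(I, Q) = -3 + (Q/6)/2 = -3 + Q/12)
(10 + 299)*S(2, -7) = (10 + 299)*(-3 + (1/12)*(-7)) = 309*(-3 - 7/12) = 309*(-43/12) = -4429/4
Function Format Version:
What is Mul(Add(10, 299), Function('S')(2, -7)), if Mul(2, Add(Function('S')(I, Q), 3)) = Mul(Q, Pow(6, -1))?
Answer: Rational(-4429, 4) ≈ -1107.3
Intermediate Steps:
Function('S')(I, Q) = Add(-3, Mul(Rational(1, 12), Q)) (Function('S')(I, Q) = Add(-3, Mul(Rational(1, 2), Mul(Q, Pow(6, -1)))) = Add(-3, Mul(Rational(1, 2), Mul(Q, Rational(1, 6)))) = Add(-3, Mul(Rational(1, 2), Mul(Rational(1, 6), Q))) = Add(-3, Mul(Rational(1, 12), Q)))
Mul(Add(10, 299), Function('S')(2, -7)) = Mul(Add(10, 299), Add(-3, Mul(Rational(1, 12), -7))) = Mul(309, Add(-3, Rational(-7, 12))) = Mul(309, Rational(-43, 12)) = Rational(-4429, 4)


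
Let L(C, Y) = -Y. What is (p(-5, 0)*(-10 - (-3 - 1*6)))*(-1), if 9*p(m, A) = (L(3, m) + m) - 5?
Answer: -5/9 ≈ -0.55556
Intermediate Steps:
p(m, A) = -5/9 (p(m, A) = ((-m + m) - 5)/9 = (0 - 5)/9 = (1/9)*(-5) = -5/9)
(p(-5, 0)*(-10 - (-3 - 1*6)))*(-1) = -5*(-10 - (-3 - 1*6))/9*(-1) = -5*(-10 - (-3 - 6))/9*(-1) = -5*(-10 - 1*(-9))/9*(-1) = -5*(-10 + 9)/9*(-1) = -5/9*(-1)*(-1) = (5/9)*(-1) = -5/9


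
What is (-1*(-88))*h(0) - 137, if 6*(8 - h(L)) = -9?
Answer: 699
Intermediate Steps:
h(L) = 19/2 (h(L) = 8 - 1/6*(-9) = 8 + 3/2 = 19/2)
(-1*(-88))*h(0) - 137 = -1*(-88)*(19/2) - 137 = 88*(19/2) - 137 = 836 - 137 = 699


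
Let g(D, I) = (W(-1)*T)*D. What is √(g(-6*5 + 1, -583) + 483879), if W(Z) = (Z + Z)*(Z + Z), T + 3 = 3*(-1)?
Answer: 5*√19383 ≈ 696.11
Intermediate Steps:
T = -6 (T = -3 + 3*(-1) = -3 - 3 = -6)
W(Z) = 4*Z² (W(Z) = (2*Z)*(2*Z) = 4*Z²)
g(D, I) = -24*D (g(D, I) = ((4*(-1)²)*(-6))*D = ((4*1)*(-6))*D = (4*(-6))*D = -24*D)
√(g(-6*5 + 1, -583) + 483879) = √(-24*(-6*5 + 1) + 483879) = √(-24*(-30 + 1) + 483879) = √(-24*(-29) + 483879) = √(696 + 483879) = √484575 = 5*√19383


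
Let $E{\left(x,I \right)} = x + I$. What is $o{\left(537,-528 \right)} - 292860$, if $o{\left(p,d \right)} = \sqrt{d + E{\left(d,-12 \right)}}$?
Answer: $-292860 + 2 i \sqrt{267} \approx -2.9286 \cdot 10^{5} + 32.68 i$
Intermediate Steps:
$E{\left(x,I \right)} = I + x$
$o{\left(p,d \right)} = \sqrt{-12 + 2 d}$ ($o{\left(p,d \right)} = \sqrt{d + \left(-12 + d\right)} = \sqrt{-12 + 2 d}$)
$o{\left(537,-528 \right)} - 292860 = \sqrt{-12 + 2 \left(-528\right)} - 292860 = \sqrt{-12 - 1056} - 292860 = \sqrt{-1068} - 292860 = 2 i \sqrt{267} - 292860 = -292860 + 2 i \sqrt{267}$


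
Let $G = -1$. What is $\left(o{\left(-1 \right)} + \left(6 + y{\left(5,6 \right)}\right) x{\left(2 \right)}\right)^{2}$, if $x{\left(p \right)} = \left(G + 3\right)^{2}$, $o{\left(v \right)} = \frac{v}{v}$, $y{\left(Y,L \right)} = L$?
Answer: $2401$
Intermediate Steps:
$o{\left(v \right)} = 1$
$x{\left(p \right)} = 4$ ($x{\left(p \right)} = \left(-1 + 3\right)^{2} = 2^{2} = 4$)
$\left(o{\left(-1 \right)} + \left(6 + y{\left(5,6 \right)}\right) x{\left(2 \right)}\right)^{2} = \left(1 + \left(6 + 6\right) 4\right)^{2} = \left(1 + 12 \cdot 4\right)^{2} = \left(1 + 48\right)^{2} = 49^{2} = 2401$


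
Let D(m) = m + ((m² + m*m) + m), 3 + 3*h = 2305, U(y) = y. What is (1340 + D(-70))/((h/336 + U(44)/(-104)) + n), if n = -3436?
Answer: -72072000/22500481 ≈ -3.2031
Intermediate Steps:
h = 2302/3 (h = -1 + (⅓)*2305 = -1 + 2305/3 = 2302/3 ≈ 767.33)
D(m) = 2*m + 2*m² (D(m) = m + ((m² + m²) + m) = m + (2*m² + m) = m + (m + 2*m²) = 2*m + 2*m²)
(1340 + D(-70))/((h/336 + U(44)/(-104)) + n) = (1340 + 2*(-70)*(1 - 70))/(((2302/3)/336 + 44/(-104)) - 3436) = (1340 + 2*(-70)*(-69))/(((2302/3)*(1/336) + 44*(-1/104)) - 3436) = (1340 + 9660)/((1151/504 - 11/26) - 3436) = 11000/(12191/6552 - 3436) = 11000/(-22500481/6552) = 11000*(-6552/22500481) = -72072000/22500481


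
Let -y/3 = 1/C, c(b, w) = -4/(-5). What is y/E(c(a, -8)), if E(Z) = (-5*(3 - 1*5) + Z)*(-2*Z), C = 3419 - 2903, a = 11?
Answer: 25/74304 ≈ 0.00033646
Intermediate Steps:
c(b, w) = 4/5 (c(b, w) = -4*(-1/5) = 4/5)
C = 516
E(Z) = -2*Z*(10 + Z) (E(Z) = (-5*(3 - 5) + Z)*(-2*Z) = (-5*(-2) + Z)*(-2*Z) = (10 + Z)*(-2*Z) = -2*Z*(10 + Z))
y = -1/172 (y = -3/516 = -3*1/516 = -1/172 ≈ -0.0058140)
y/E(c(a, -8)) = -(-5/(8*(10 + 4/5)))/172 = -1/(172*((-2*4/5*54/5))) = -1/(172*(-432/25)) = -1/172*(-25/432) = 25/74304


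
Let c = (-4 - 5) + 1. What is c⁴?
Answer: 4096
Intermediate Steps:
c = -8 (c = -9 + 1 = -8)
c⁴ = (-8)⁴ = 4096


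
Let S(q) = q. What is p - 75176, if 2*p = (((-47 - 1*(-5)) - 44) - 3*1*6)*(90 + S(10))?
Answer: -80376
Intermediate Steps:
p = -5200 (p = ((((-47 - 1*(-5)) - 44) - 3*1*6)*(90 + 10))/2 = ((((-47 + 5) - 44) - 3*6)*100)/2 = (((-42 - 44) - 18)*100)/2 = ((-86 - 18)*100)/2 = (-104*100)/2 = (½)*(-10400) = -5200)
p - 75176 = -5200 - 75176 = -80376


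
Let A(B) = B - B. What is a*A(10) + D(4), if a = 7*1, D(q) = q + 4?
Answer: 8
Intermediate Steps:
D(q) = 4 + q
A(B) = 0
a = 7
a*A(10) + D(4) = 7*0 + (4 + 4) = 0 + 8 = 8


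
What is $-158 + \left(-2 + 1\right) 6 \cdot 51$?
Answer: $-464$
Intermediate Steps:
$-158 + \left(-2 + 1\right) 6 \cdot 51 = -158 + \left(-1\right) 6 \cdot 51 = -158 - 306 = -464$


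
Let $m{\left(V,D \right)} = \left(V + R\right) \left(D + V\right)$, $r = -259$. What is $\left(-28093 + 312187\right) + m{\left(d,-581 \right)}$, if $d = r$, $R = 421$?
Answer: $148014$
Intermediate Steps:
$d = -259$
$m{\left(V,D \right)} = \left(421 + V\right) \left(D + V\right)$ ($m{\left(V,D \right)} = \left(V + 421\right) \left(D + V\right) = \left(421 + V\right) \left(D + V\right)$)
$\left(-28093 + 312187\right) + m{\left(d,-581 \right)} = \left(-28093 + 312187\right) + \left(\left(-259\right)^{2} + 421 \left(-581\right) + 421 \left(-259\right) - -150479\right) = 284094 + \left(67081 - 244601 - 109039 + 150479\right) = 284094 - 136080 = 148014$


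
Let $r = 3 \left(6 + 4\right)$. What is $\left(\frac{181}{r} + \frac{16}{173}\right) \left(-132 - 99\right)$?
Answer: $- \frac{2448061}{1730} \approx -1415.1$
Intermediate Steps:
$r = 30$ ($r = 3 \cdot 10 = 30$)
$\left(\frac{181}{r} + \frac{16}{173}\right) \left(-132 - 99\right) = \left(\frac{181}{30} + \frac{16}{173}\right) \left(-132 - 99\right) = \left(181 \cdot \frac{1}{30} + 16 \cdot \frac{1}{173}\right) \left(-132 - 99\right) = \left(\frac{181}{30} + \frac{16}{173}\right) \left(-231\right) = \frac{31793}{5190} \left(-231\right) = - \frac{2448061}{1730}$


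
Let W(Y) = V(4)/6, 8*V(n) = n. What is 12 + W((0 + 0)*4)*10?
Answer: 77/6 ≈ 12.833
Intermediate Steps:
V(n) = n/8
W(Y) = 1/12 (W(Y) = ((1/8)*4)/6 = (1/2)*(1/6) = 1/12)
12 + W((0 + 0)*4)*10 = 12 + (1/12)*10 = 12 + 5/6 = 77/6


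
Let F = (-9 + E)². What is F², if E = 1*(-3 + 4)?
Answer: 4096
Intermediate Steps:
E = 1 (E = 1*1 = 1)
F = 64 (F = (-9 + 1)² = (-8)² = 64)
F² = 64² = 4096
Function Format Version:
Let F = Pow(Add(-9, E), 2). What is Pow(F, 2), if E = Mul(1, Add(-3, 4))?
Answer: 4096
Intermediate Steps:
E = 1 (E = Mul(1, 1) = 1)
F = 64 (F = Pow(Add(-9, 1), 2) = Pow(-8, 2) = 64)
Pow(F, 2) = Pow(64, 2) = 4096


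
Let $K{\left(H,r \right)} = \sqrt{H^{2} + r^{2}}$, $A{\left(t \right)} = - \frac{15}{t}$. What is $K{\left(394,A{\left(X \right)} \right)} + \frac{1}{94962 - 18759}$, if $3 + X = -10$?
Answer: $\frac{1}{76203} + \frac{\sqrt{26235109}}{13} \approx 394.0$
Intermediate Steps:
$X = -13$ ($X = -3 - 10 = -13$)
$K{\left(394,A{\left(X \right)} \right)} + \frac{1}{94962 - 18759} = \sqrt{394^{2} + \left(- \frac{15}{-13}\right)^{2}} + \frac{1}{94962 - 18759} = \sqrt{155236 + \left(\left(-15\right) \left(- \frac{1}{13}\right)\right)^{2}} + \frac{1}{94962 - 18759} = \sqrt{155236 + \left(\frac{15}{13}\right)^{2}} + \frac{1}{76203} = \sqrt{155236 + \frac{225}{169}} + \frac{1}{76203} = \sqrt{\frac{26235109}{169}} + \frac{1}{76203} = \frac{\sqrt{26235109}}{13} + \frac{1}{76203} = \frac{1}{76203} + \frac{\sqrt{26235109}}{13}$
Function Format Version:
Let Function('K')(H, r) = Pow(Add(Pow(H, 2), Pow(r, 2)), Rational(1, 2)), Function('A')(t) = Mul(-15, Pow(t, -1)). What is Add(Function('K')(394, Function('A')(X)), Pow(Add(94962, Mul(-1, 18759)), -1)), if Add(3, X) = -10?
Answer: Add(Rational(1, 76203), Mul(Rational(1, 13), Pow(26235109, Rational(1, 2)))) ≈ 394.00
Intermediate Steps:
X = -13 (X = Add(-3, -10) = -13)
Add(Function('K')(394, Function('A')(X)), Pow(Add(94962, Mul(-1, 18759)), -1)) = Add(Pow(Add(Pow(394, 2), Pow(Mul(-15, Pow(-13, -1)), 2)), Rational(1, 2)), Pow(Add(94962, Mul(-1, 18759)), -1)) = Add(Pow(Add(155236, Pow(Mul(-15, Rational(-1, 13)), 2)), Rational(1, 2)), Pow(Add(94962, -18759), -1)) = Add(Pow(Add(155236, Pow(Rational(15, 13), 2)), Rational(1, 2)), Pow(76203, -1)) = Add(Pow(Add(155236, Rational(225, 169)), Rational(1, 2)), Rational(1, 76203)) = Add(Pow(Rational(26235109, 169), Rational(1, 2)), Rational(1, 76203)) = Add(Mul(Rational(1, 13), Pow(26235109, Rational(1, 2))), Rational(1, 76203)) = Add(Rational(1, 76203), Mul(Rational(1, 13), Pow(26235109, Rational(1, 2))))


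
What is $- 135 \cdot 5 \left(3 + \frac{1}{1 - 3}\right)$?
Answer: $- \frac{3375}{2} \approx -1687.5$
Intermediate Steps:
$- 135 \cdot 5 \left(3 + \frac{1}{1 - 3}\right) = - 135 \cdot 5 \left(3 + \frac{1}{-2}\right) = - 135 \cdot 5 \left(3 - \frac{1}{2}\right) = - 135 \cdot 5 \cdot \frac{5}{2} = \left(-135\right) \frac{25}{2} = - \frac{3375}{2}$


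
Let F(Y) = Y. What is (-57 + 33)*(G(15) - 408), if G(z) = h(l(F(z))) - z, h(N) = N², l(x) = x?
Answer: 4752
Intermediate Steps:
G(z) = z² - z
(-57 + 33)*(G(15) - 408) = (-57 + 33)*(15*(-1 + 15) - 408) = -24*(15*14 - 408) = -24*(210 - 408) = -24*(-198) = 4752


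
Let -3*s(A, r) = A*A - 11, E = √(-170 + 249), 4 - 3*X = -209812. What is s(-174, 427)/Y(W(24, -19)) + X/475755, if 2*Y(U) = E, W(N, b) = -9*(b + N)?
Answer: 209816/1427265 - 60530*√79/237 ≈ -2269.9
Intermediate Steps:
X = 209816/3 (X = 4/3 - ⅓*(-209812) = 4/3 + 209812/3 = 209816/3 ≈ 69939.)
W(N, b) = -9*N - 9*b (W(N, b) = -9*(N + b) = -9*N - 9*b)
E = √79 ≈ 8.8882
Y(U) = √79/2
s(A, r) = 11/3 - A²/3 (s(A, r) = -(A*A - 11)/3 = -(A² - 11)/3 = -(-11 + A²)/3 = 11/3 - A²/3)
s(-174, 427)/Y(W(24, -19)) + X/475755 = (11/3 - ⅓*(-174)²)/((√79/2)) + (209816/3)/475755 = (11/3 - ⅓*30276)*(2*√79/79) + (209816/3)*(1/475755) = (11/3 - 10092)*(2*√79/79) + 209816/1427265 = -60530*√79/237 + 209816/1427265 = 209816/1427265 - 60530*√79/237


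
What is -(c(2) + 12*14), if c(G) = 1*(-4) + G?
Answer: -166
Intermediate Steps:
c(G) = -4 + G
-(c(2) + 12*14) = -((-4 + 2) + 12*14) = -(-2 + 168) = -1*166 = -166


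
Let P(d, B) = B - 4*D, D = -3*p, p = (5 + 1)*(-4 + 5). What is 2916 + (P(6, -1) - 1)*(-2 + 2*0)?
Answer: 2776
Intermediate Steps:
p = 6 (p = 6*1 = 6)
D = -18 (D = -3*6 = -18)
P(d, B) = 72 + B (P(d, B) = B - 4*(-18) = B + 72 = 72 + B)
2916 + (P(6, -1) - 1)*(-2 + 2*0) = 2916 + ((72 - 1) - 1)*(-2 + 2*0) = 2916 + (71 - 1)*(-2 + 0) = 2916 + 70*(-2) = 2916 - 140 = 2776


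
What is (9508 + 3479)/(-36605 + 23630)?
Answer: -4329/4325 ≈ -1.0009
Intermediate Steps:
(9508 + 3479)/(-36605 + 23630) = 12987/(-12975) = 12987*(-1/12975) = -4329/4325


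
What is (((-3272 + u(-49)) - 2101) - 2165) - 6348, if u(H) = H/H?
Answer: -13885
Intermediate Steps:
u(H) = 1
(((-3272 + u(-49)) - 2101) - 2165) - 6348 = (((-3272 + 1) - 2101) - 2165) - 6348 = ((-3271 - 2101) - 2165) - 6348 = (-5372 - 2165) - 6348 = -7537 - 6348 = -13885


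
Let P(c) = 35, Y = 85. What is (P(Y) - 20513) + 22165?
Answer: 1687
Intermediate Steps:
(P(Y) - 20513) + 22165 = (35 - 20513) + 22165 = -20478 + 22165 = 1687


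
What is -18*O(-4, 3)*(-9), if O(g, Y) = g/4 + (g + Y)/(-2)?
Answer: -81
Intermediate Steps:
O(g, Y) = -Y/2 - g/4 (O(g, Y) = g*(¼) + (Y + g)*(-½) = g/4 + (-Y/2 - g/2) = -Y/2 - g/4)
-18*O(-4, 3)*(-9) = -18*(-½*3 - ¼*(-4))*(-9) = -18*(-3/2 + 1)*(-9) = -18*(-½)*(-9) = 9*(-9) = -81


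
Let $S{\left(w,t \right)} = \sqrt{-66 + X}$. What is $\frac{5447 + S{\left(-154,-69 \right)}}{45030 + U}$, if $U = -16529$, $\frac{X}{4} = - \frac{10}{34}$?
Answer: $\frac{5447}{28501} + \frac{i \sqrt{19414}}{484517} \approx 0.19112 + 0.00028757 i$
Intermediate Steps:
$X = - \frac{20}{17}$ ($X = 4 \left(- \frac{10}{34}\right) = 4 \left(\left(-10\right) \frac{1}{34}\right) = 4 \left(- \frac{5}{17}\right) = - \frac{20}{17} \approx -1.1765$)
$S{\left(w,t \right)} = \frac{i \sqrt{19414}}{17}$ ($S{\left(w,t \right)} = \sqrt{-66 - \frac{20}{17}} = \sqrt{- \frac{1142}{17}} = \frac{i \sqrt{19414}}{17}$)
$\frac{5447 + S{\left(-154,-69 \right)}}{45030 + U} = \frac{5447 + \frac{i \sqrt{19414}}{17}}{45030 - 16529} = \frac{5447 + \frac{i \sqrt{19414}}{17}}{28501} = \left(5447 + \frac{i \sqrt{19414}}{17}\right) \frac{1}{28501} = \frac{5447}{28501} + \frac{i \sqrt{19414}}{484517}$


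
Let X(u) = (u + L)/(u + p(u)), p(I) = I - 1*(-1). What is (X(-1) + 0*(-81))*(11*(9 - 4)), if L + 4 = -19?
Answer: 1320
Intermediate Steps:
p(I) = 1 + I (p(I) = I + 1 = 1 + I)
L = -23 (L = -4 - 19 = -23)
X(u) = (-23 + u)/(1 + 2*u) (X(u) = (u - 23)/(u + (1 + u)) = (-23 + u)/(1 + 2*u))
(X(-1) + 0*(-81))*(11*(9 - 4)) = ((-23 - 1)/(1 + 2*(-1)) + 0*(-81))*(11*(9 - 4)) = (-24/(1 - 2) + 0)*(11*5) = (-24/(-1) + 0)*55 = (-1*(-24) + 0)*55 = (24 + 0)*55 = 24*55 = 1320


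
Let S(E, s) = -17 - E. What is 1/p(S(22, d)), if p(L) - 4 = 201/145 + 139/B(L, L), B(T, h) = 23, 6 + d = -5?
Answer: 3335/38118 ≈ 0.087492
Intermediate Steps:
d = -11 (d = -6 - 5 = -11)
p(L) = 38118/3335 (p(L) = 4 + (201/145 + 139/23) = 4 + 24778/3335 = 38118/3335)
1/p(S(22, d)) = 1/(38118/3335) = 3335/38118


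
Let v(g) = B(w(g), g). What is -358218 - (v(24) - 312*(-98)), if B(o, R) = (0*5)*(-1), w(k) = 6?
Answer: -388794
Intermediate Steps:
B(o, R) = 0 (B(o, R) = 0*(-1) = 0)
v(g) = 0
-358218 - (v(24) - 312*(-98)) = -358218 - (0 - 312*(-98)) = -358218 - (0 + 30576) = -358218 - 1*30576 = -358218 - 30576 = -388794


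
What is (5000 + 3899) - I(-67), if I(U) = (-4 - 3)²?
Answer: 8850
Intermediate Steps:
I(U) = 49 (I(U) = (-7)² = 49)
(5000 + 3899) - I(-67) = (5000 + 3899) - 1*49 = 8899 - 49 = 8850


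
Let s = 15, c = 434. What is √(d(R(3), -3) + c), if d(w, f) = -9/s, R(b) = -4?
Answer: √10835/5 ≈ 20.818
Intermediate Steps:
d(w, f) = -⅗ (d(w, f) = -9/15 = -9*1/15 = -⅗)
√(d(R(3), -3) + c) = √(-⅗ + 434) = √(2167/5) = √10835/5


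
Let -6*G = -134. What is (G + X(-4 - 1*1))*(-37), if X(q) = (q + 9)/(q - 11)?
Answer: -9805/12 ≈ -817.08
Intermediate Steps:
G = 67/3 (G = -1/6*(-134) = 67/3 ≈ 22.333)
X(q) = (9 + q)/(-11 + q)
(G + X(-4 - 1*1))*(-37) = (67/3 + (9 + (-4 - 1*1))/(-11 + (-4 - 1*1)))*(-37) = (67/3 + (9 + (-4 - 1))/(-11 + (-4 - 1)))*(-37) = (67/3 + (9 - 5)/(-11 - 5))*(-37) = (67/3 + 4/(-16))*(-37) = (67/3 - 1/16*4)*(-37) = (67/3 - 1/4)*(-37) = (265/12)*(-37) = -9805/12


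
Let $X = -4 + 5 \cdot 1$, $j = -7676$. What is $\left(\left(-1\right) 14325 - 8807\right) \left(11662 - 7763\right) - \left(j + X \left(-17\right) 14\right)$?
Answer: $-90183754$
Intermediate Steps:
$X = 1$ ($X = -4 + 5 = 1$)
$\left(\left(-1\right) 14325 - 8807\right) \left(11662 - 7763\right) - \left(j + X \left(-17\right) 14\right) = \left(\left(-1\right) 14325 - 8807\right) \left(11662 - 7763\right) - \left(-7676 + 1 \left(-17\right) 14\right) = \left(-14325 - 8807\right) 3899 - \left(-7676 - 238\right) = \left(-23132\right) 3899 - \left(-7676 - 238\right) = -90191668 - -7914 = -90191668 + 7914 = -90183754$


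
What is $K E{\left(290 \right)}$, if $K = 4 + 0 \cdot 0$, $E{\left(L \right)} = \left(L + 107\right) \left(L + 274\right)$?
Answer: $895632$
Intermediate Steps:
$E{\left(L \right)} = \left(107 + L\right) \left(274 + L\right)$
$K = 4$ ($K = 4 + 0 = 4$)
$K E{\left(290 \right)} = 4 \left(29318 + 290^{2} + 381 \cdot 290\right) = 4 \left(29318 + 84100 + 110490\right) = 4 \cdot 223908 = 895632$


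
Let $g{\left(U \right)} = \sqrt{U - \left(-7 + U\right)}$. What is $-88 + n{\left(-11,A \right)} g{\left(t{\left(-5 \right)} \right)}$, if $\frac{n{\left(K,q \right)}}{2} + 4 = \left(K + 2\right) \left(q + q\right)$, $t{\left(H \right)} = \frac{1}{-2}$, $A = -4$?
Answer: $-88 + 136 \sqrt{7} \approx 271.82$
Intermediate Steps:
$t{\left(H \right)} = - \frac{1}{2}$
$n{\left(K,q \right)} = -8 + 4 q \left(2 + K\right)$ ($n{\left(K,q \right)} = -8 + 2 \left(K + 2\right) \left(q + q\right) = -8 + 2 \left(2 + K\right) 2 q = -8 + 2 \cdot 2 q \left(2 + K\right) = -8 + 4 q \left(2 + K\right)$)
$g{\left(U \right)} = \sqrt{7}$
$-88 + n{\left(-11,A \right)} g{\left(t{\left(-5 \right)} \right)} = -88 + \left(-8 + 8 \left(-4\right) + 4 \left(-11\right) \left(-4\right)\right) \sqrt{7} = -88 + \left(-8 - 32 + 176\right) \sqrt{7} = -88 + 136 \sqrt{7}$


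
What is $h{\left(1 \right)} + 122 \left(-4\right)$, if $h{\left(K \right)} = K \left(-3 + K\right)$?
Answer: $-490$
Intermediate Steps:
$h{\left(1 \right)} + 122 \left(-4\right) = 1 \left(-3 + 1\right) + 122 \left(-4\right) = 1 \left(-2\right) - 488 = -2 - 488 = -490$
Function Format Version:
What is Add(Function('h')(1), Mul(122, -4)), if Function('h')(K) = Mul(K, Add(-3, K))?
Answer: -490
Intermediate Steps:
Add(Function('h')(1), Mul(122, -4)) = Add(Mul(1, Add(-3, 1)), Mul(122, -4)) = Add(Mul(1, -2), -488) = Add(-2, -488) = -490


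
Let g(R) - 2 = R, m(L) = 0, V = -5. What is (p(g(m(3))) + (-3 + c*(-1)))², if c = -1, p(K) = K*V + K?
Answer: 100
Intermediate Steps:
g(R) = 2 + R
p(K) = -4*K (p(K) = K*(-5) + K = -5*K + K = -4*K)
(p(g(m(3))) + (-3 + c*(-1)))² = (-4*(2 + 0) + (-3 - 1*(-1)))² = (-4*2 + (-3 + 1))² = (-8 - 2)² = (-10)² = 100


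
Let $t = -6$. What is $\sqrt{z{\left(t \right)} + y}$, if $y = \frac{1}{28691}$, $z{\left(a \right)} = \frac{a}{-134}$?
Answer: $\frac{2 \sqrt{41396665895}}{1922297} \approx 0.21169$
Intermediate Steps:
$z{\left(a \right)} = - \frac{a}{134}$ ($z{\left(a \right)} = a \left(- \frac{1}{134}\right) = - \frac{a}{134}$)
$y = \frac{1}{28691} \approx 3.4854 \cdot 10^{-5}$
$\sqrt{z{\left(t \right)} + y} = \sqrt{\left(- \frac{1}{134}\right) \left(-6\right) + \frac{1}{28691}} = \sqrt{\frac{3}{67} + \frac{1}{28691}} = \sqrt{\frac{86140}{1922297}} = \frac{2 \sqrt{41396665895}}{1922297}$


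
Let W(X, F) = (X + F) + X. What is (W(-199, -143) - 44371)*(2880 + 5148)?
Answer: -360553536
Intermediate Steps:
W(X, F) = F + 2*X (W(X, F) = (F + X) + X = F + 2*X)
(W(-199, -143) - 44371)*(2880 + 5148) = ((-143 + 2*(-199)) - 44371)*(2880 + 5148) = ((-143 - 398) - 44371)*8028 = (-541 - 44371)*8028 = -44912*8028 = -360553536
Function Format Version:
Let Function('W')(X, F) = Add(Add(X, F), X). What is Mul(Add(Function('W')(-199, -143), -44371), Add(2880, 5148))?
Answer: -360553536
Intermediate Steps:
Function('W')(X, F) = Add(F, Mul(2, X)) (Function('W')(X, F) = Add(Add(F, X), X) = Add(F, Mul(2, X)))
Mul(Add(Function('W')(-199, -143), -44371), Add(2880, 5148)) = Mul(Add(Add(-143, Mul(2, -199)), -44371), Add(2880, 5148)) = Mul(Add(Add(-143, -398), -44371), 8028) = Mul(Add(-541, -44371), 8028) = Mul(-44912, 8028) = -360553536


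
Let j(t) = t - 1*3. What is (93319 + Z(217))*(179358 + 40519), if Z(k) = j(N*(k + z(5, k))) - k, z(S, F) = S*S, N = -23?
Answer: 19246493441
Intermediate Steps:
z(S, F) = S**2
j(t) = -3 + t (j(t) = t - 3 = -3 + t)
Z(k) = -578 - 24*k (Z(k) = (-3 - 23*(k + 5**2)) - k = (-3 - 23*(k + 25)) - k = (-3 - 23*(25 + k)) - k = (-3 + (-575 - 23*k)) - k = (-578 - 23*k) - k = -578 - 24*k)
(93319 + Z(217))*(179358 + 40519) = (93319 + (-578 - 24*217))*(179358 + 40519) = (93319 + (-578 - 5208))*219877 = (93319 - 5786)*219877 = 87533*219877 = 19246493441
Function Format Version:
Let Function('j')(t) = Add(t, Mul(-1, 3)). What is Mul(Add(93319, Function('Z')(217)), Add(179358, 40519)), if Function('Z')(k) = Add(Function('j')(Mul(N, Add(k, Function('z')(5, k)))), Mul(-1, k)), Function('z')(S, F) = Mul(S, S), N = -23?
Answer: 19246493441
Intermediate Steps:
Function('z')(S, F) = Pow(S, 2)
Function('j')(t) = Add(-3, t) (Function('j')(t) = Add(t, -3) = Add(-3, t))
Function('Z')(k) = Add(-578, Mul(-24, k)) (Function('Z')(k) = Add(Add(-3, Mul(-23, Add(k, Pow(5, 2)))), Mul(-1, k)) = Add(Add(-3, Mul(-23, Add(k, 25))), Mul(-1, k)) = Add(Add(-3, Mul(-23, Add(25, k))), Mul(-1, k)) = Add(Add(-3, Add(-575, Mul(-23, k))), Mul(-1, k)) = Add(Add(-578, Mul(-23, k)), Mul(-1, k)) = Add(-578, Mul(-24, k)))
Mul(Add(93319, Function('Z')(217)), Add(179358, 40519)) = Mul(Add(93319, Add(-578, Mul(-24, 217))), Add(179358, 40519)) = Mul(Add(93319, Add(-578, -5208)), 219877) = Mul(Add(93319, -5786), 219877) = Mul(87533, 219877) = 19246493441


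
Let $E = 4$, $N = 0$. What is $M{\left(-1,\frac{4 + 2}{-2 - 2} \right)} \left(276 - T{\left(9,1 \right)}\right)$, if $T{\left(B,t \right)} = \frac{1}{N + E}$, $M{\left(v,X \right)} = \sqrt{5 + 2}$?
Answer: $\frac{1103 \sqrt{7}}{4} \approx 729.57$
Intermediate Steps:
$M{\left(v,X \right)} = \sqrt{7}$
$T{\left(B,t \right)} = \frac{1}{4}$ ($T{\left(B,t \right)} = \frac{1}{0 + 4} = \frac{1}{4}$)
$M{\left(-1,\frac{4 + 2}{-2 - 2} \right)} \left(276 - T{\left(9,1 \right)}\right) = \sqrt{7} \left(276 - \frac{1}{4}\right) = \sqrt{7} \cdot \frac{1103}{4} = \frac{1103 \sqrt{7}}{4}$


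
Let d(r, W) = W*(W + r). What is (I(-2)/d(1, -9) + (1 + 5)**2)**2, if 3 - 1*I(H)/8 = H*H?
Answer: 104329/81 ≈ 1288.0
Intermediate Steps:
I(H) = 24 - 8*H**2 (I(H) = 24 - 8*H*H = 24 - 8*H**2)
(I(-2)/d(1, -9) + (1 + 5)**2)**2 = ((24 - 8*(-2)**2)/((-9*(-9 + 1))) + (1 + 5)**2)**2 = ((24 - 8*4)/((-9*(-8))) + 6**2)**2 = ((24 - 32)/72 + 36)**2 = (-8*1/72 + 36)**2 = (-1/9 + 36)**2 = (323/9)**2 = 104329/81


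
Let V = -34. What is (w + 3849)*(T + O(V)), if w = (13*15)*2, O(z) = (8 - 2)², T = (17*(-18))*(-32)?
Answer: 41660892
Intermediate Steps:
T = 9792 (T = -306*(-32) = 9792)
O(z) = 36 (O(z) = 6² = 36)
w = 390 (w = 195*2 = 390)
(w + 3849)*(T + O(V)) = (390 + 3849)*(9792 + 36) = 4239*9828 = 41660892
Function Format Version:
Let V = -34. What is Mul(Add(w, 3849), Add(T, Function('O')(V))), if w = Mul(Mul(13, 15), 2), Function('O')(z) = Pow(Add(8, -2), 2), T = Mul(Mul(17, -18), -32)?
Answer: 41660892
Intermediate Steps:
T = 9792 (T = Mul(-306, -32) = 9792)
Function('O')(z) = 36 (Function('O')(z) = Pow(6, 2) = 36)
w = 390 (w = Mul(195, 2) = 390)
Mul(Add(w, 3849), Add(T, Function('O')(V))) = Mul(Add(390, 3849), Add(9792, 36)) = Mul(4239, 9828) = 41660892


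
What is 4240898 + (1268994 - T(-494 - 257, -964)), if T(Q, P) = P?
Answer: 5510856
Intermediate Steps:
4240898 + (1268994 - T(-494 - 257, -964)) = 4240898 + (1268994 - 1*(-964)) = 4240898 + (1268994 + 964) = 4240898 + 1269958 = 5510856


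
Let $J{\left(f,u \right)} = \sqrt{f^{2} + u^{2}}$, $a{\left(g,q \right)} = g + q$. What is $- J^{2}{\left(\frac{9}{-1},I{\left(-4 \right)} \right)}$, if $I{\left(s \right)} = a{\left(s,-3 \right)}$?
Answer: $-130$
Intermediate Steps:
$I{\left(s \right)} = -3 + s$ ($I{\left(s \right)} = s - 3 = -3 + s$)
$- J^{2}{\left(\frac{9}{-1},I{\left(-4 \right)} \right)} = - \left(\sqrt{\left(\frac{9}{-1}\right)^{2} + \left(-3 - 4\right)^{2}}\right)^{2} = - \left(\sqrt{\left(9 \left(-1\right)\right)^{2} + \left(-7\right)^{2}}\right)^{2} = - \left(\sqrt{\left(-9\right)^{2} + 49}\right)^{2} = - \left(\sqrt{81 + 49}\right)^{2} = - \left(\sqrt{130}\right)^{2} = \left(-1\right) 130 = -130$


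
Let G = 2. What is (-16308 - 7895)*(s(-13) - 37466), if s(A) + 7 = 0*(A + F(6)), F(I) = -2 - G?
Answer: 906959019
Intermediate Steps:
F(I) = -4 (F(I) = -2 - 1*2 = -2 - 2 = -4)
s(A) = -7 (s(A) = -7 + 0*(A - 4) = -7 + 0*(-4 + A) = -7 + 0 = -7)
(-16308 - 7895)*(s(-13) - 37466) = (-16308 - 7895)*(-7 - 37466) = -24203*(-37473) = 906959019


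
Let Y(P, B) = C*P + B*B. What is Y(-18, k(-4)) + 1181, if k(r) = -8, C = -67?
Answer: 2451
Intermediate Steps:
Y(P, B) = B**2 - 67*P (Y(P, B) = -67*P + B*B = -67*P + B**2 = B**2 - 67*P)
Y(-18, k(-4)) + 1181 = ((-8)**2 - 67*(-18)) + 1181 = (64 + 1206) + 1181 = 1270 + 1181 = 2451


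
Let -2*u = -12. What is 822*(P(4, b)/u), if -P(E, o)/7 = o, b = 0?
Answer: 0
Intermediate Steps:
u = 6 (u = -½*(-12) = 6)
P(E, o) = -7*o
822*(P(4, b)/u) = 822*(-7*0/6) = 822*(0*(⅙)) = 822*0 = 0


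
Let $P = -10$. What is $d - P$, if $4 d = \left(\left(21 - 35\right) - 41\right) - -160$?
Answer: $\frac{145}{4} \approx 36.25$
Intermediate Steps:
$d = \frac{105}{4}$ ($d = \frac{\left(\left(21 - 35\right) - 41\right) - -160}{4} = \frac{\left(-14 - 41\right) + 160}{4} = \frac{-55 + 160}{4} = \frac{1}{4} \cdot 105 = \frac{105}{4} \approx 26.25$)
$d - P = \frac{105}{4} - -10 = \frac{105}{4} + 10 = \frac{145}{4}$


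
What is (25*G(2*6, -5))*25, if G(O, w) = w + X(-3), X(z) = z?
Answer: -5000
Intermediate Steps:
G(O, w) = -3 + w (G(O, w) = w - 3 = -3 + w)
(25*G(2*6, -5))*25 = (25*(-3 - 5))*25 = (25*(-8))*25 = -200*25 = -5000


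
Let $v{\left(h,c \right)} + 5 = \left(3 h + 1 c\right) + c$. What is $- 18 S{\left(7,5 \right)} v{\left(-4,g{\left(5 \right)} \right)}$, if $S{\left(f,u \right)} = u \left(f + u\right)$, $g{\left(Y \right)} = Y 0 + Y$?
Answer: $7560$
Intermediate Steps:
$g{\left(Y \right)} = Y$ ($g{\left(Y \right)} = 0 + Y = Y$)
$v{\left(h,c \right)} = -5 + 2 c + 3 h$ ($v{\left(h,c \right)} = -5 + \left(\left(3 h + 1 c\right) + c\right) = -5 + \left(\left(3 h + c\right) + c\right) = -5 + \left(\left(c + 3 h\right) + c\right) = -5 + \left(2 c + 3 h\right) = -5 + 2 c + 3 h$)
$- 18 S{\left(7,5 \right)} v{\left(-4,g{\left(5 \right)} \right)} = - 18 \cdot 5 \left(7 + 5\right) \left(-5 + 2 \cdot 5 + 3 \left(-4\right)\right) = - 18 \cdot 5 \cdot 12 \left(-5 + 10 - 12\right) = \left(-18\right) 60 \left(-7\right) = \left(-1080\right) \left(-7\right) = 7560$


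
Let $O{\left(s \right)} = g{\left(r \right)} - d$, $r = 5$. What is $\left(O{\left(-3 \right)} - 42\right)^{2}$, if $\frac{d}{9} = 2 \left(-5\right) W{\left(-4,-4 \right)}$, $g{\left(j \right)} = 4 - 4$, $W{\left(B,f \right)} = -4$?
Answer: $161604$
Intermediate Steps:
$g{\left(j \right)} = 0$
$d = 360$ ($d = 9 \cdot 2 \left(-5\right) \left(-4\right) = 9 \left(\left(-10\right) \left(-4\right)\right) = 9 \cdot 40 = 360$)
$O{\left(s \right)} = -360$ ($O{\left(s \right)} = 0 - 360 = -360$)
$\left(O{\left(-3 \right)} - 42\right)^{2} = \left(-360 - 42\right)^{2} = \left(-402\right)^{2} = 161604$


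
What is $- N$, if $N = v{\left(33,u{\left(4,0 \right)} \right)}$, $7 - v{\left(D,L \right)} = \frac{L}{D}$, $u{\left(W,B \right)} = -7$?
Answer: $- \frac{238}{33} \approx -7.2121$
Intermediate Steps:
$v{\left(D,L \right)} = 7 - \frac{L}{D}$
$N = \frac{238}{33}$ ($N = 7 - - \frac{7}{33} = 7 - \left(-7\right) \frac{1}{33} = 7 + \frac{7}{33} = \frac{238}{33} \approx 7.2121$)
$- N = \left(-1\right) \frac{238}{33} = - \frac{238}{33}$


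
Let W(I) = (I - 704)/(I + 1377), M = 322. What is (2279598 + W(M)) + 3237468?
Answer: 9373494752/1699 ≈ 5.5171e+6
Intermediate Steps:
W(I) = (-704 + I)/(1377 + I)
(2279598 + W(M)) + 3237468 = (2279598 + (-704 + 322)/(1377 + 322)) + 3237468 = (2279598 - 382/1699) + 3237468 = 3873036620/1699 + 3237468 = 9373494752/1699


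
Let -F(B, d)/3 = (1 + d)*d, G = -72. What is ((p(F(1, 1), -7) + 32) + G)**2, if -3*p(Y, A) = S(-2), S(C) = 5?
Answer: 15625/9 ≈ 1736.1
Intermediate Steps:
F(B, d) = -3*d*(1 + d) (F(B, d) = -3*(1 + d)*d = -3*d*(1 + d))
p(Y, A) = -5/3 (p(Y, A) = -1/3*5 = -5/3)
((p(F(1, 1), -7) + 32) + G)**2 = ((-5/3 + 32) - 72)**2 = (91/3 - 72)**2 = (-125/3)**2 = 15625/9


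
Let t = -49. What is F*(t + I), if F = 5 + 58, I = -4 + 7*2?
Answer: -2457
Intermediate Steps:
I = 10 (I = -4 + 14 = 10)
F = 63
F*(t + I) = 63*(-49 + 10) = 63*(-39) = -2457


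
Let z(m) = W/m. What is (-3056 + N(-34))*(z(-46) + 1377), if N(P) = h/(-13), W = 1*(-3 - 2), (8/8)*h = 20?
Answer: -1258958278/299 ≈ -4.2106e+6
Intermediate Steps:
h = 20
W = -5 (W = 1*(-5) = -5)
N(P) = -20/13 (N(P) = 20/(-13) = 20*(-1/13) = -20/13)
z(m) = -5/m
(-3056 + N(-34))*(z(-46) + 1377) = (-3056 - 20/13)*(-5/(-46) + 1377) = -39748*(-5*(-1/46) + 1377)/13 = -39748*(5/46 + 1377)/13 = -39748/13*63347/46 = -1258958278/299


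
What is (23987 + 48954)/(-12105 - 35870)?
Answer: -3839/2525 ≈ -1.5204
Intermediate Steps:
(23987 + 48954)/(-12105 - 35870) = 72941/(-47975) = 72941*(-1/47975) = -3839/2525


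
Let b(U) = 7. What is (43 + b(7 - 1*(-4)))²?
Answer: 2500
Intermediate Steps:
(43 + b(7 - 1*(-4)))² = (43 + 7)² = 50² = 2500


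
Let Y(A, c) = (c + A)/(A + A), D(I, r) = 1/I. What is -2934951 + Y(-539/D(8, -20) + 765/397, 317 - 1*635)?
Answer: -10043981604953/3422198 ≈ -2.9350e+6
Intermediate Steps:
Y(A, c) = (A + c)/(2*A) (Y(A, c) = (A + c)/((2*A)) = (A + c)*(1/(2*A)) = (A + c)/(2*A))
-2934951 + Y(-539/D(8, -20) + 765/397, 317 - 1*635) = -2934951 + ((-539/(1/8) + 765/397) + (317 - 1*635))/(2*(-539/(1/8) + 765/397)) = -2934951 + ((-539/⅛ + 765*(1/397)) + (317 - 635))/(2*(-539/⅛ + 765*(1/397))) = -2934951 + ((-539*8 + 765/397) - 318)/(2*(-539*8 + 765/397)) = -2934951 + ((-4312 + 765/397) - 318)/(2*(-4312 + 765/397)) = -2934951 + (-1711099/397 - 318)/(2*(-1711099/397)) = -2934951 + (½)*(-397/1711099)*(-1837345/397) = -2934951 + 1837345/3422198 = -10043981604953/3422198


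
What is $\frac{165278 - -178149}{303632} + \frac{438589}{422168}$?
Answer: $\frac{4967027589}{2288994896} \approx 2.17$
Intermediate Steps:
$\frac{165278 - -178149}{303632} + \frac{438589}{422168} = \left(165278 + 178149\right) \frac{1}{303632} + 438589 \cdot \frac{1}{422168} = 343427 \cdot \frac{1}{303632} + \frac{438589}{422168} = \frac{49061}{43376} + \frac{438589}{422168} = \frac{4967027589}{2288994896}$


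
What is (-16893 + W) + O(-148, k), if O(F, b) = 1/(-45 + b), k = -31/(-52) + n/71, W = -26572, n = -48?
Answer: -7234100967/166435 ≈ -43465.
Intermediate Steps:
k = -295/3692 (k = -31/(-52) - 48/71 = -31*(-1/52) - 48*1/71 = 31/52 - 48/71 = -295/3692 ≈ -0.079903)
(-16893 + W) + O(-148, k) = (-16893 - 26572) + 1/(-45 - 295/3692) = -43465 + 1/(-166435/3692) = -43465 - 3692/166435 = -7234100967/166435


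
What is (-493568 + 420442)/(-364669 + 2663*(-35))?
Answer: 36563/228937 ≈ 0.15971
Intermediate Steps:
(-493568 + 420442)/(-364669 + 2663*(-35)) = -73126/(-364669 - 93205) = -73126/(-457874) = -73126*(-1/457874) = 36563/228937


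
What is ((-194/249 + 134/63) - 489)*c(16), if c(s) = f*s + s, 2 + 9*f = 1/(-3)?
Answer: -815978560/141183 ≈ -5779.6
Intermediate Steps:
f = -7/27 (f = -2/9 + (⅑)/(-3) = -2/9 + (⅑)*(-⅓) = -2/9 - 1/27 = -7/27 ≈ -0.25926)
c(s) = 20*s/27 (c(s) = -7*s/27 + s = 20*s/27)
((-194/249 + 134/63) - 489)*c(16) = ((-194/249 + 134/63) - 489)*((20/27)*16) = ((-194*1/249 + 134*(1/63)) - 489)*(320/27) = ((-194/249 + 134/63) - 489)*(320/27) = (7048/5229 - 489)*(320/27) = -2549933/5229*320/27 = -815978560/141183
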